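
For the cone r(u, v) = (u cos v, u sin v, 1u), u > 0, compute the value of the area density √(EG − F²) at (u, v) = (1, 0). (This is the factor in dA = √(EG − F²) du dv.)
√(EG − F²)|_{(1, 0)} = sqrt(2)

E = 2, F = 0, G = u^2, so EG − F² = 2*u^2. Taking the positive square root: √(EG − F²) = sqrt(2)*Abs(u). At (u, v) = (1, 0): sqrt(2).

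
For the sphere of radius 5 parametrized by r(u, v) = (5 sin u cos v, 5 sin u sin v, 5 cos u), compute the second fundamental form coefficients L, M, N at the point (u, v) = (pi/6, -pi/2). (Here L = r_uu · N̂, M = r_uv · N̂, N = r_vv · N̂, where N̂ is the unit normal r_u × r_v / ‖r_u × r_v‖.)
L = -5;  M = 0;  N = -5/4

Compute the unit normal N̂(u, v) = (sin(u)^2*cos(v)/Abs(sin(u)), sin(u)^2*sin(v)/Abs(sin(u)), sin(2*u)/(2*Abs(sin(u)))), and the second partials r_uu, r_uv, r_vv. Take dot products:
  L(u, v) = r_uu · N̂ = -5*sin(u)/Abs(sin(u)),
  M(u, v) = r_uv · N̂ = 0,
  N(u, v) = r_vv · N̂ = -5*sin(u)^3/Abs(sin(u)).
Evaluating at (u, v) = (pi/6, -pi/2):
  L = -5, M = 0, N = -5/4.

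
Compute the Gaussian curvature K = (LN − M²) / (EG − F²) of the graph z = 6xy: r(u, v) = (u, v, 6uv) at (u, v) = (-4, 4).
K = -36/1329409

Coefficients of the first fundamental form: E = 36*v^2 + 1, F = 36*u*v, G = 36*u^2 + 1.
Coefficients of the second fundamental form: L = 0, M = 6/sqrt(36*u^2 + 36*v^2 + 1), N = 0.
Assemble K = (LN − M²)/(EG − F²) = -36/(1296*u^4 + 2592*u^2*v^2 + 72*u^2 + 1296*v^4 + 72*v^2 + 1). At (u, v) = (-4, 4): K = -36/1329409.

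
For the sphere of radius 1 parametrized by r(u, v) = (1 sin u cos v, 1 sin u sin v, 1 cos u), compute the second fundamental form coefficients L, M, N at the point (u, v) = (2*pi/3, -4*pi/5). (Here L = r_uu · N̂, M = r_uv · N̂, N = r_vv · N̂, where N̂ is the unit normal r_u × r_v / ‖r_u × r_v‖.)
L = -1;  M = 0;  N = -3/4

Compute the unit normal N̂(u, v) = (sin(u)^2*cos(v)/Abs(sin(u)), sin(u)^2*sin(v)/Abs(sin(u)), sin(2*u)/(2*Abs(sin(u)))), and the second partials r_uu, r_uv, r_vv. Take dot products:
  L(u, v) = r_uu · N̂ = -sin(u)/Abs(sin(u)),
  M(u, v) = r_uv · N̂ = 0,
  N(u, v) = r_vv · N̂ = -sin(u)^3/Abs(sin(u)).
Evaluating at (u, v) = (2*pi/3, -4*pi/5):
  L = -1, M = 0, N = -3/4.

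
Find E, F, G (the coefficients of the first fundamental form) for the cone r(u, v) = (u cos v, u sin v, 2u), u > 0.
E = 5;  F = 0;  G = u^2

Compute partials: r_u = (cos(v), sin(v), 2), r_v = (-u*sin(v), u*cos(v), 0). Then
  E = r_u · r_u = 5,
  F = r_u · r_v = 0,
  G = r_v · r_v = u^2.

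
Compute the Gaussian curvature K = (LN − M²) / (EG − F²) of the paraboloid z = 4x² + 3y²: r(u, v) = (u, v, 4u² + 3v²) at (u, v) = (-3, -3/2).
K = 12/108241

Coefficients of the first fundamental form: E = 64*u^2 + 1, F = 48*u*v, G = 36*v^2 + 1.
Coefficients of the second fundamental form: L = 8/sqrt(64*u^2 + 36*v^2 + 1), M = 0, N = 6/sqrt(64*u^2 + 36*v^2 + 1).
Assemble K = (LN − M²)/(EG − F²) = 48/(4096*u^4 + 4608*u^2*v^2 + 128*u^2 + 1296*v^4 + 72*v^2 + 1). At (u, v) = (-3, -3/2): K = 12/108241.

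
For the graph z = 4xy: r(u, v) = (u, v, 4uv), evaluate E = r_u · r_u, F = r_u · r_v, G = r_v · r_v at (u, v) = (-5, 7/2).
E = 197;  F = -280;  G = 401

Partials: r_u = (1, 0, 4*v), r_v = (0, 1, 4*u). As functions of (u, v):
  E = r_u · r_u = 16*v^2 + 1,
  F = r_u · r_v = 16*u*v,
  G = r_v · r_v = 16*u^2 + 1.
Evaluating at (u, v) = (-5, 7/2): E = 197, F = -280, G = 401.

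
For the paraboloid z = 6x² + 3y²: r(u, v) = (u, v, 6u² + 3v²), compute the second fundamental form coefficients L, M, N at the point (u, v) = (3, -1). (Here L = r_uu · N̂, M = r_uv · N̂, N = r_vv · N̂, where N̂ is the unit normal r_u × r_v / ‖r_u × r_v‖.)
L = 12*sqrt(1333)/1333;  M = 0;  N = 6*sqrt(1333)/1333

Compute the unit normal N̂(u, v) = (-12*u/sqrt(144*u^2 + 36*v^2 + 1), -6*v/sqrt(144*u^2 + 36*v^2 + 1), 1/sqrt(144*u^2 + 36*v^2 + 1)), and the second partials r_uu, r_uv, r_vv. Take dot products:
  L(u, v) = r_uu · N̂ = 12/sqrt(144*u^2 + 36*v^2 + 1),
  M(u, v) = r_uv · N̂ = 0,
  N(u, v) = r_vv · N̂ = 6/sqrt(144*u^2 + 36*v^2 + 1).
Evaluating at (u, v) = (3, -1):
  L = 12*sqrt(1333)/1333, M = 0, N = 6*sqrt(1333)/1333.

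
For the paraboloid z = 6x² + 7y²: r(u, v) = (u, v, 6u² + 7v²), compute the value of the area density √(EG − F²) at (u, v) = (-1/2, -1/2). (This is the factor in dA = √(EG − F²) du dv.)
√(EG − F²)|_{(-1/2, -1/2)} = sqrt(86)

E = 144*u^2 + 1, F = 168*u*v, G = 196*v^2 + 1, so EG − F² = 144*u^2 + 196*v^2 + 1. Taking the positive square root: √(EG − F²) = sqrt(144*u^2 + 196*v^2 + 1). At (u, v) = (-1/2, -1/2): sqrt(86).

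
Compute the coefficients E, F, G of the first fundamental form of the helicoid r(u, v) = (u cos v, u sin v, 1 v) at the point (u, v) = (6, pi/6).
E = 1;  F = 0;  G = 37

Partials: r_u = (cos(v), sin(v), 0), r_v = (-u*sin(v), u*cos(v), 1). As functions of (u, v):
  E = r_u · r_u = 1,
  F = r_u · r_v = 0,
  G = r_v · r_v = u^2 + 1.
Evaluating at (u, v) = (6, pi/6): E = 1, F = 0, G = 37.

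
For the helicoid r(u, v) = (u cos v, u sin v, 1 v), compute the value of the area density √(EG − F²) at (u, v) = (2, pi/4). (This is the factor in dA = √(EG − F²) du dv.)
√(EG − F²)|_{(2, pi/4)} = sqrt(5)

E = 1, F = 0, G = u^2 + 1, so EG − F² = u^2 + 1. Taking the positive square root: √(EG − F²) = sqrt(u^2 + 1). At (u, v) = (2, pi/4): sqrt(5).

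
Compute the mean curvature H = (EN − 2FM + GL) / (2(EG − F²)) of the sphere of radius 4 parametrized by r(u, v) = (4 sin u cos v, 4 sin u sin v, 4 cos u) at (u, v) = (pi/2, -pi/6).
H = -1/4

With E = 16, F = 0, G = 16*sin(u)^2, L = -4*sin(u)/Abs(sin(u)), M = 0, N = -4*sin(u)^3/Abs(sin(u)), assemble
  H = (EN − 2FM + GL) / (2(EG − F²)) = -sin(u)/(4*Abs(sin(u))).
At (u, v) = (pi/2, -pi/6): H = -1/4.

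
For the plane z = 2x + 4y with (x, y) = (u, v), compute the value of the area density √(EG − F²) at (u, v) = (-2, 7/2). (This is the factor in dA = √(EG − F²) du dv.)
√(EG − F²)|_{(-2, 7/2)} = sqrt(21)

E = 5, F = 8, G = 17, so EG − F² = 21. Taking the positive square root: √(EG − F²) = sqrt(21). At (u, v) = (-2, 7/2): sqrt(21).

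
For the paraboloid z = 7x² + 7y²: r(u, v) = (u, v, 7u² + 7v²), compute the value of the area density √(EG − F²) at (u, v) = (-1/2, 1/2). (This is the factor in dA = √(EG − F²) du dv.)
√(EG − F²)|_{(-1/2, 1/2)} = 3*sqrt(11)

E = 196*u^2 + 1, F = 196*u*v, G = 196*v^2 + 1, so EG − F² = 196*u^2 + 196*v^2 + 1. Taking the positive square root: √(EG − F²) = sqrt(196*u^2 + 196*v^2 + 1). At (u, v) = (-1/2, 1/2): 3*sqrt(11).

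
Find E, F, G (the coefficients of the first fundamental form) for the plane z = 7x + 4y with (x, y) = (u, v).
E = 50;  F = 28;  G = 17

Compute partials: r_u = (1, 0, 7), r_v = (0, 1, 4). Then
  E = r_u · r_u = 50,
  F = r_u · r_v = 28,
  G = r_v · r_v = 17.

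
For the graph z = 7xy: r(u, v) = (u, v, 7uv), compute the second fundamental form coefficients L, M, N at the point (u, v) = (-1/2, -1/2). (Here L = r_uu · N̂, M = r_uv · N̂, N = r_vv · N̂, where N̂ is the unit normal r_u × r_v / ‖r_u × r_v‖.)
L = 0;  M = 7*sqrt(102)/51;  N = 0

Compute the unit normal N̂(u, v) = (-7*v/sqrt(49*u^2 + 49*v^2 + 1), -7*u/sqrt(49*u^2 + 49*v^2 + 1), 1/sqrt(49*u^2 + 49*v^2 + 1)), and the second partials r_uu, r_uv, r_vv. Take dot products:
  L(u, v) = r_uu · N̂ = 0,
  M(u, v) = r_uv · N̂ = 7/sqrt(49*u^2 + 49*v^2 + 1),
  N(u, v) = r_vv · N̂ = 0.
Evaluating at (u, v) = (-1/2, -1/2):
  L = 0, M = 7*sqrt(102)/51, N = 0.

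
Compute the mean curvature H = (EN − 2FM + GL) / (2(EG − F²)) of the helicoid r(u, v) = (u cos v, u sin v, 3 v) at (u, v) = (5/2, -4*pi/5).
H = 0

With E = 1, F = 0, G = u^2 + 9, L = 0, M = -3/sqrt(u^2 + 9), N = 0, assemble
  H = (EN − 2FM + GL) / (2(EG − F²)) = 0.
At (u, v) = (5/2, -4*pi/5): H = 0.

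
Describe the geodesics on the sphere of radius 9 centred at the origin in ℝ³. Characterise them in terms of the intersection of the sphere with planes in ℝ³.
Geodesics on the sphere of radius 9 are great circles — circles of radius 9 obtained as the intersection of the sphere with planes through the origin (the centre of the sphere).

A curve α(t) of nonzero constant speed on the sphere of radius 9 is a geodesic iff its acceleration α̈ is everywhere normal to the surface, i.e. parallel to the radial vector α(t). Then d/dt(α × α̇) = α̇ × α̇ + α × α̈ = 0, so α × α̇ is a constant vector n ≠ 0 and α(t) · n = 0 for all t: α lies in the plane through the origin with normal n. The intersection of that plane with the sphere is a circle of radius 9 (a great circle). Conversely, a great circle traversed at constant speed has centripetal acceleration pointing at the origin, hence normal to the sphere, so every great circle is a geodesic.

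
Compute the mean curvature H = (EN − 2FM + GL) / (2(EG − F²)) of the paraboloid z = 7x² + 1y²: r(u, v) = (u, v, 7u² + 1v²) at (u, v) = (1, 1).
H = 232*sqrt(201)/40401

With E = 196*u^2 + 1, F = 28*u*v, G = 4*v^2 + 1, L = 14/sqrt(196*u^2 + 4*v^2 + 1), M = 0, N = 2/sqrt(196*u^2 + 4*v^2 + 1), assemble
  H = (EN − 2FM + GL) / (2(EG − F²)) = 4*(49*u^2 + 7*v^2 + 2)/(196*u^2 + 4*v^2 + 1)^(3/2).
At (u, v) = (1, 1): H = 232*sqrt(201)/40401.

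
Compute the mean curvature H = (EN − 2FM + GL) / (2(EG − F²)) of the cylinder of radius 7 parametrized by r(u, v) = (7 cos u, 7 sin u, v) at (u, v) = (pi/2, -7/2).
H = -1/14

With E = 49, F = 0, G = 1, L = -7, M = 0, N = 0, assemble
  H = (EN − 2FM + GL) / (2(EG − F²)) = -1/14.
At (u, v) = (pi/2, -7/2): H = -1/14.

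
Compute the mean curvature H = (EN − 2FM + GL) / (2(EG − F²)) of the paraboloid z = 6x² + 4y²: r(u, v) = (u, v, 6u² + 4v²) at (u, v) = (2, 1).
H = 2698*sqrt(641)/410881

With E = 144*u^2 + 1, F = 96*u*v, G = 64*v^2 + 1, L = 12/sqrt(144*u^2 + 64*v^2 + 1), M = 0, N = 8/sqrt(144*u^2 + 64*v^2 + 1), assemble
  H = (EN − 2FM + GL) / (2(EG − F²)) = 2*(288*u^2 + 192*v^2 + 5)/(144*u^2 + 64*v^2 + 1)^(3/2).
At (u, v) = (2, 1): H = 2698*sqrt(641)/410881.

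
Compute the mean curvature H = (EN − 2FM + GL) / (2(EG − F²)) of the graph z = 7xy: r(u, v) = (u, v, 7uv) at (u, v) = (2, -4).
H = 2744*sqrt(109)/320787

With E = 49*v^2 + 1, F = 49*u*v, G = 49*u^2 + 1, L = 0, M = 7/sqrt(49*u^2 + 49*v^2 + 1), N = 0, assemble
  H = (EN − 2FM + GL) / (2(EG − F²)) = -343*u*v/(49*u^2 + 49*v^2 + 1)^(3/2).
At (u, v) = (2, -4): H = 2744*sqrt(109)/320787.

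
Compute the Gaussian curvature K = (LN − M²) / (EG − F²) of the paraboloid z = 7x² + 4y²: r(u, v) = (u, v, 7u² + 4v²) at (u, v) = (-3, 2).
K = 112/4084441

Coefficients of the first fundamental form: E = 196*u^2 + 1, F = 112*u*v, G = 64*v^2 + 1.
Coefficients of the second fundamental form: L = 14/sqrt(196*u^2 + 64*v^2 + 1), M = 0, N = 8/sqrt(196*u^2 + 64*v^2 + 1).
Assemble K = (LN − M²)/(EG − F²) = 112/(38416*u^4 + 25088*u^2*v^2 + 392*u^2 + 4096*v^4 + 128*v^2 + 1). At (u, v) = (-3, 2): K = 112/4084441.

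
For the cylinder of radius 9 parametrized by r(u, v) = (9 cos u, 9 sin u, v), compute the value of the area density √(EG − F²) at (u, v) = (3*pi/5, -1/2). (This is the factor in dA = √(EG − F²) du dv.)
√(EG − F²)|_{(3*pi/5, -1/2)} = 9

E = 81, F = 0, G = 1, so EG − F² = 81. Taking the positive square root: √(EG − F²) = 9. At (u, v) = (3*pi/5, -1/2): 9.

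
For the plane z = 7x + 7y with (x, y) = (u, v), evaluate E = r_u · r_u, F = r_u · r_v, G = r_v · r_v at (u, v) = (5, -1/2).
E = 50;  F = 49;  G = 50

Partials: r_u = (1, 0, 7), r_v = (0, 1, 7). As functions of (u, v):
  E = r_u · r_u = 50,
  F = r_u · r_v = 49,
  G = r_v · r_v = 50.
Evaluating at (u, v) = (5, -1/2): E = 50, F = 49, G = 50.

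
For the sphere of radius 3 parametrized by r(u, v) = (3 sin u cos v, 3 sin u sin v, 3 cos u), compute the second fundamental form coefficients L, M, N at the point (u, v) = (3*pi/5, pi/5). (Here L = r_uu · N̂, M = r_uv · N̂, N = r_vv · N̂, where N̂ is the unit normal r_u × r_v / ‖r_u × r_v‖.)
L = -3;  M = 0;  N = -15/8 - 3*sqrt(5)/8

Compute the unit normal N̂(u, v) = (sin(u)^2*cos(v)/Abs(sin(u)), sin(u)^2*sin(v)/Abs(sin(u)), sin(2*u)/(2*Abs(sin(u)))), and the second partials r_uu, r_uv, r_vv. Take dot products:
  L(u, v) = r_uu · N̂ = -3*sin(u)/Abs(sin(u)),
  M(u, v) = r_uv · N̂ = 0,
  N(u, v) = r_vv · N̂ = -3*sin(u)^3/Abs(sin(u)).
Evaluating at (u, v) = (3*pi/5, pi/5):
  L = -3, M = 0, N = -15/8 - 3*sqrt(5)/8.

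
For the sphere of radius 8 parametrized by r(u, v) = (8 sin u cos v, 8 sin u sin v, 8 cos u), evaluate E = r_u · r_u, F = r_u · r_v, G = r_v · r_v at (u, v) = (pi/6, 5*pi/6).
E = 64;  F = 0;  G = 16

Partials: r_u = (8*cos(u)*cos(v), 8*sin(v)*cos(u), -8*sin(u)), r_v = (-8*sin(u)*sin(v), 8*sin(u)*cos(v), 0). As functions of (u, v):
  E = r_u · r_u = 64,
  F = r_u · r_v = 0,
  G = r_v · r_v = 64*sin(u)^2.
Evaluating at (u, v) = (pi/6, 5*pi/6): E = 64, F = 0, G = 16.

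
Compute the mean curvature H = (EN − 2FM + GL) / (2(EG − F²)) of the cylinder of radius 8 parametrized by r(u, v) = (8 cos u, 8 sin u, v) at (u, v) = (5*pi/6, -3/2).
H = -1/16

With E = 64, F = 0, G = 1, L = -8, M = 0, N = 0, assemble
  H = (EN − 2FM + GL) / (2(EG − F²)) = -1/16.
At (u, v) = (5*pi/6, -3/2): H = -1/16.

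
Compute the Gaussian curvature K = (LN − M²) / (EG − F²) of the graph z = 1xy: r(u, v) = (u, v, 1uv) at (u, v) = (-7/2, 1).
K = -16/3249

Coefficients of the first fundamental form: E = v^2 + 1, F = u*v, G = u^2 + 1.
Coefficients of the second fundamental form: L = 0, M = 1/sqrt(u^2 + v^2 + 1), N = 0.
Assemble K = (LN − M²)/(EG − F²) = 1/((u^2*v^2 - (u^2 + 1)*(v^2 + 1))*(u^2 + v^2 + 1)). At (u, v) = (-7/2, 1): K = -16/3249.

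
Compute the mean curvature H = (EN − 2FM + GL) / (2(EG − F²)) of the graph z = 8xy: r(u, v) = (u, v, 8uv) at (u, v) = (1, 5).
H = -512*sqrt(185)/184815

With E = 64*v^2 + 1, F = 64*u*v, G = 64*u^2 + 1, L = 0, M = 8/sqrt(64*u^2 + 64*v^2 + 1), N = 0, assemble
  H = (EN − 2FM + GL) / (2(EG − F²)) = -512*u*v/(64*u^2 + 64*v^2 + 1)^(3/2).
At (u, v) = (1, 5): H = -512*sqrt(185)/184815.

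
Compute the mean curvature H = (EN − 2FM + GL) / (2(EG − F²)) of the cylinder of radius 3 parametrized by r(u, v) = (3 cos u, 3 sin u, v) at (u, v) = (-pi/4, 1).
H = -1/6

With E = 9, F = 0, G = 1, L = -3, M = 0, N = 0, assemble
  H = (EN − 2FM + GL) / (2(EG − F²)) = -1/6.
At (u, v) = (-pi/4, 1): H = -1/6.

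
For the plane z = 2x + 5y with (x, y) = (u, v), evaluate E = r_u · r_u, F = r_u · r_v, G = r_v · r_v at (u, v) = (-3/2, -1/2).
E = 5;  F = 10;  G = 26

Partials: r_u = (1, 0, 2), r_v = (0, 1, 5). As functions of (u, v):
  E = r_u · r_u = 5,
  F = r_u · r_v = 10,
  G = r_v · r_v = 26.
Evaluating at (u, v) = (-3/2, -1/2): E = 5, F = 10, G = 26.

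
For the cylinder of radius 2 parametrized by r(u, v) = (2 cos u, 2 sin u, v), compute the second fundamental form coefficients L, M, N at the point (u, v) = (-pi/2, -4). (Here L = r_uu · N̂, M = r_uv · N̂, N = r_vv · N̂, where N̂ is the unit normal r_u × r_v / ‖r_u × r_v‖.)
L = -2;  M = 0;  N = 0

Compute the unit normal N̂(u, v) = (cos(u), sin(u), 0), and the second partials r_uu, r_uv, r_vv. Take dot products:
  L(u, v) = r_uu · N̂ = -2,
  M(u, v) = r_uv · N̂ = 0,
  N(u, v) = r_vv · N̂ = 0.
Evaluating at (u, v) = (-pi/2, -4):
  L = -2, M = 0, N = 0.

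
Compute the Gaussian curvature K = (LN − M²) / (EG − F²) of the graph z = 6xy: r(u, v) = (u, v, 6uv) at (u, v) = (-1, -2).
K = -36/32761

Coefficients of the first fundamental form: E = 36*v^2 + 1, F = 36*u*v, G = 36*u^2 + 1.
Coefficients of the second fundamental form: L = 0, M = 6/sqrt(36*u^2 + 36*v^2 + 1), N = 0.
Assemble K = (LN − M²)/(EG − F²) = -36/(1296*u^4 + 2592*u^2*v^2 + 72*u^2 + 1296*v^4 + 72*v^2 + 1). At (u, v) = (-1, -2): K = -36/32761.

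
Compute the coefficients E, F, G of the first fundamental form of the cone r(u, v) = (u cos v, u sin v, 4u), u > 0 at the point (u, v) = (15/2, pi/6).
E = 17;  F = 0;  G = 225/4

Partials: r_u = (cos(v), sin(v), 4), r_v = (-u*sin(v), u*cos(v), 0). As functions of (u, v):
  E = r_u · r_u = 17,
  F = r_u · r_v = 0,
  G = r_v · r_v = u^2.
Evaluating at (u, v) = (15/2, pi/6): E = 17, F = 0, G = 225/4.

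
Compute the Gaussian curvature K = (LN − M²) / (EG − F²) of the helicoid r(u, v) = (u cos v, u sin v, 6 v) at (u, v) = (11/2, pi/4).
K = -576/70225

Coefficients of the first fundamental form: E = 1, F = 0, G = u^2 + 36.
Coefficients of the second fundamental form: L = 0, M = -6/sqrt(u^2 + 36), N = 0.
Assemble K = (LN − M²)/(EG − F²) = -36/(u^2 + 36)^2. At (u, v) = (11/2, pi/4): K = -576/70225.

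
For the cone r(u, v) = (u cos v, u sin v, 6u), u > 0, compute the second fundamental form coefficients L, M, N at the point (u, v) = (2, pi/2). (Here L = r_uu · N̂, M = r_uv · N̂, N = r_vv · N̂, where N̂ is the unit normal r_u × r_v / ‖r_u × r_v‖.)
L = 0;  M = 0;  N = 12*sqrt(37)/37

Compute the unit normal N̂(u, v) = (-6*sqrt(37)*u*cos(v)/(37*Abs(u)), -6*sqrt(37)*u*sin(v)/(37*Abs(u)), sqrt(37)*u/(37*Abs(u))), and the second partials r_uu, r_uv, r_vv. Take dot products:
  L(u, v) = r_uu · N̂ = 0,
  M(u, v) = r_uv · N̂ = 0,
  N(u, v) = r_vv · N̂ = 6*sqrt(37)*u^2/(37*Abs(u)).
Evaluating at (u, v) = (2, pi/2):
  L = 0, M = 0, N = 12*sqrt(37)/37.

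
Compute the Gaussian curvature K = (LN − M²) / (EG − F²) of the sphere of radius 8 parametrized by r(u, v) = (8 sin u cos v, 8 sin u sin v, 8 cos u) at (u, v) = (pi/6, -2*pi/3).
K = 1/64

Coefficients of the first fundamental form: E = 64, F = 0, G = 64*sin(u)^2.
Coefficients of the second fundamental form: L = -8*sin(u)/Abs(sin(u)), M = 0, N = -8*sin(u)^3/Abs(sin(u)).
Assemble K = (LN − M²)/(EG − F²) = 1/64. At (u, v) = (pi/6, -2*pi/3): K = 1/64.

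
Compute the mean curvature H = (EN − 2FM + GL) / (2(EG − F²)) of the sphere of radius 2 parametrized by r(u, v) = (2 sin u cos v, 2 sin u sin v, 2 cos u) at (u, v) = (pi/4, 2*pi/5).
H = -1/2

With E = 4, F = 0, G = 4*sin(u)^2, L = -2*sin(u)/Abs(sin(u)), M = 0, N = -2*sin(u)^3/Abs(sin(u)), assemble
  H = (EN − 2FM + GL) / (2(EG − F²)) = -sin(u)/(2*Abs(sin(u))).
At (u, v) = (pi/4, 2*pi/5): H = -1/2.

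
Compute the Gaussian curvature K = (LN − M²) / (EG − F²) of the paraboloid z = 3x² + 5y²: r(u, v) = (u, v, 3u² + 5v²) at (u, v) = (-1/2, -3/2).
K = 12/11045

Coefficients of the first fundamental form: E = 36*u^2 + 1, F = 60*u*v, G = 100*v^2 + 1.
Coefficients of the second fundamental form: L = 6/sqrt(36*u^2 + 100*v^2 + 1), M = 0, N = 10/sqrt(36*u^2 + 100*v^2 + 1).
Assemble K = (LN − M²)/(EG − F²) = 60/(1296*u^4 + 7200*u^2*v^2 + 72*u^2 + 10000*v^4 + 200*v^2 + 1). At (u, v) = (-1/2, -3/2): K = 12/11045.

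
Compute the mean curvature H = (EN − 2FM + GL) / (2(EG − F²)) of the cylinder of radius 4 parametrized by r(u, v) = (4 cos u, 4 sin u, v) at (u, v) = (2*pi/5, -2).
H = -1/8

With E = 16, F = 0, G = 1, L = -4, M = 0, N = 0, assemble
  H = (EN − 2FM + GL) / (2(EG − F²)) = -1/8.
At (u, v) = (2*pi/5, -2): H = -1/8.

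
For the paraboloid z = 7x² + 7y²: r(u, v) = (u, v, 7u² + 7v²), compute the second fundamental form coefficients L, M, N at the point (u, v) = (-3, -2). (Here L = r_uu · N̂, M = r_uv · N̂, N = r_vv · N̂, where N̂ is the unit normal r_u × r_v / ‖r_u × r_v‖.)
L = 14*sqrt(2549)/2549;  M = 0;  N = 14*sqrt(2549)/2549

Compute the unit normal N̂(u, v) = (-14*u/sqrt(196*u^2 + 196*v^2 + 1), -14*v/sqrt(196*u^2 + 196*v^2 + 1), 1/sqrt(196*u^2 + 196*v^2 + 1)), and the second partials r_uu, r_uv, r_vv. Take dot products:
  L(u, v) = r_uu · N̂ = 14/sqrt(196*u^2 + 196*v^2 + 1),
  M(u, v) = r_uv · N̂ = 0,
  N(u, v) = r_vv · N̂ = 14/sqrt(196*u^2 + 196*v^2 + 1).
Evaluating at (u, v) = (-3, -2):
  L = 14*sqrt(2549)/2549, M = 0, N = 14*sqrt(2549)/2549.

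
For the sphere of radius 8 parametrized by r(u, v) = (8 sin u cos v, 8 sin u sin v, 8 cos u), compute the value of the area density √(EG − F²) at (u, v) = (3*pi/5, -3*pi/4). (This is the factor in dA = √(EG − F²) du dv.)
√(EG − F²)|_{(3*pi/5, -3*pi/4)} = 16*sqrt(2*sqrt(5) + 10)

E = 64, F = 0, G = 64*sin(u)^2, so EG − F² = 4096*sin(u)^2. Taking the positive square root: √(EG − F²) = 64*Abs(sin(u)). At (u, v) = (3*pi/5, -3*pi/4): 16*sqrt(2*sqrt(5) + 10).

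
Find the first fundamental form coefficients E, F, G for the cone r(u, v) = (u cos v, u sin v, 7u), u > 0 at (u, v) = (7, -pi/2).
E = 50;  F = 0;  G = 49

Partials: r_u = (cos(v), sin(v), 7), r_v = (-u*sin(v), u*cos(v), 0). As functions of (u, v):
  E = r_u · r_u = 50,
  F = r_u · r_v = 0,
  G = r_v · r_v = u^2.
Evaluating at (u, v) = (7, -pi/2): E = 50, F = 0, G = 49.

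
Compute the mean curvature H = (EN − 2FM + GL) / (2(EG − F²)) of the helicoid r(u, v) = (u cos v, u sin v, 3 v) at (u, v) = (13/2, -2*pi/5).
H = 0

With E = 1, F = 0, G = u^2 + 9, L = 0, M = -3/sqrt(u^2 + 9), N = 0, assemble
  H = (EN − 2FM + GL) / (2(EG − F²)) = 0.
At (u, v) = (13/2, -2*pi/5): H = 0.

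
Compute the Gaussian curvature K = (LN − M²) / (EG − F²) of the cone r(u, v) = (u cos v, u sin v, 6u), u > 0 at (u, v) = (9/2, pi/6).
K = 0

Coefficients of the first fundamental form: E = 37, F = 0, G = u^2.
Coefficients of the second fundamental form: L = 0, M = 0, N = 6*sqrt(37)*u^2/(37*Abs(u)).
Assemble K = (LN − M²)/(EG − F²) = 0. At (u, v) = (9/2, pi/6): K = 0.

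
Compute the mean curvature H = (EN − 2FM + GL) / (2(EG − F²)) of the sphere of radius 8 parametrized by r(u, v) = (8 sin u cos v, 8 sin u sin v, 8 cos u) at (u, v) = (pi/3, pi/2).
H = -1/8

With E = 64, F = 0, G = 64*sin(u)^2, L = -8*sin(u)/Abs(sin(u)), M = 0, N = -8*sin(u)^3/Abs(sin(u)), assemble
  H = (EN − 2FM + GL) / (2(EG − F²)) = -sin(u)/(8*Abs(sin(u))).
At (u, v) = (pi/3, pi/2): H = -1/8.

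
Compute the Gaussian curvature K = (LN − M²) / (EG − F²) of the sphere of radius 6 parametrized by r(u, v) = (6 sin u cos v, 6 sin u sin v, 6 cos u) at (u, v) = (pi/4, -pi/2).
K = 1/36

Coefficients of the first fundamental form: E = 36, F = 0, G = 36*sin(u)^2.
Coefficients of the second fundamental form: L = -6*sin(u)/Abs(sin(u)), M = 0, N = -6*sin(u)^3/Abs(sin(u)).
Assemble K = (LN − M²)/(EG − F²) = 1/36. At (u, v) = (pi/4, -pi/2): K = 1/36.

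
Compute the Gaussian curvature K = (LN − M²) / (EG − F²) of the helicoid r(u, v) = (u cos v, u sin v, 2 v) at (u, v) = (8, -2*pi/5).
K = -1/1156

Coefficients of the first fundamental form: E = 1, F = 0, G = u^2 + 4.
Coefficients of the second fundamental form: L = 0, M = -2/sqrt(u^2 + 4), N = 0.
Assemble K = (LN − M²)/(EG − F²) = -4/(u^2 + 4)^2. At (u, v) = (8, -2*pi/5): K = -1/1156.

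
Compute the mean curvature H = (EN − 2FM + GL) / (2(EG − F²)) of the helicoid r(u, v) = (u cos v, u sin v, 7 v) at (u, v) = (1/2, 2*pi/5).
H = 0

With E = 1, F = 0, G = u^2 + 49, L = 0, M = -7/sqrt(u^2 + 49), N = 0, assemble
  H = (EN − 2FM + GL) / (2(EG − F²)) = 0.
At (u, v) = (1/2, 2*pi/5): H = 0.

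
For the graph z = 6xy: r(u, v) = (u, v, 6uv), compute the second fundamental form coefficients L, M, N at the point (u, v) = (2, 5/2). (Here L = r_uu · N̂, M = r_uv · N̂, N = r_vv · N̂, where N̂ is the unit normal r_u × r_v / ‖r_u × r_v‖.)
L = 0;  M = 3*sqrt(370)/185;  N = 0

Compute the unit normal N̂(u, v) = (-6*v/sqrt(36*u^2 + 36*v^2 + 1), -6*u/sqrt(36*u^2 + 36*v^2 + 1), 1/sqrt(36*u^2 + 36*v^2 + 1)), and the second partials r_uu, r_uv, r_vv. Take dot products:
  L(u, v) = r_uu · N̂ = 0,
  M(u, v) = r_uv · N̂ = 6/sqrt(36*u^2 + 36*v^2 + 1),
  N(u, v) = r_vv · N̂ = 0.
Evaluating at (u, v) = (2, 5/2):
  L = 0, M = 3*sqrt(370)/185, N = 0.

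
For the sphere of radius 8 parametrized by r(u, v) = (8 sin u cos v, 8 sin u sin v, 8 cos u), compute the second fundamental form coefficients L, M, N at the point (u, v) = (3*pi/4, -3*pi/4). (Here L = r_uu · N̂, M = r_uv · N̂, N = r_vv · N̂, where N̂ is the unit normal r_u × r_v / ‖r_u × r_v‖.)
L = -8;  M = 0;  N = -4

Compute the unit normal N̂(u, v) = (sin(u)^2*cos(v)/Abs(sin(u)), sin(u)^2*sin(v)/Abs(sin(u)), sin(2*u)/(2*Abs(sin(u)))), and the second partials r_uu, r_uv, r_vv. Take dot products:
  L(u, v) = r_uu · N̂ = -8*sin(u)/Abs(sin(u)),
  M(u, v) = r_uv · N̂ = 0,
  N(u, v) = r_vv · N̂ = -8*sin(u)^3/Abs(sin(u)).
Evaluating at (u, v) = (3*pi/4, -3*pi/4):
  L = -8, M = 0, N = -4.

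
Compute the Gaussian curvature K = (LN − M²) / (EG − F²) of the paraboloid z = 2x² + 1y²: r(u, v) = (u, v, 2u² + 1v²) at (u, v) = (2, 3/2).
K = 2/1369

Coefficients of the first fundamental form: E = 16*u^2 + 1, F = 8*u*v, G = 4*v^2 + 1.
Coefficients of the second fundamental form: L = 4/sqrt(16*u^2 + 4*v^2 + 1), M = 0, N = 2/sqrt(16*u^2 + 4*v^2 + 1).
Assemble K = (LN − M²)/(EG − F²) = 8/(256*u^4 + 128*u^2*v^2 + 32*u^2 + 16*v^4 + 8*v^2 + 1). At (u, v) = (2, 3/2): K = 2/1369.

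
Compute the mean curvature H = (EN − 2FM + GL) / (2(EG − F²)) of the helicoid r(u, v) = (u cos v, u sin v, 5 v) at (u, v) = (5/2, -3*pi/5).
H = 0

With E = 1, F = 0, G = u^2 + 25, L = 0, M = -5/sqrt(u^2 + 25), N = 0, assemble
  H = (EN − 2FM + GL) / (2(EG − F²)) = 0.
At (u, v) = (5/2, -3*pi/5): H = 0.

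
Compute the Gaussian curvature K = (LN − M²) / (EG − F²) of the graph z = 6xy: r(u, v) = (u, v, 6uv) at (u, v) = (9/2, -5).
K = -9/664225

Coefficients of the first fundamental form: E = 36*v^2 + 1, F = 36*u*v, G = 36*u^2 + 1.
Coefficients of the second fundamental form: L = 0, M = 6/sqrt(36*u^2 + 36*v^2 + 1), N = 0.
Assemble K = (LN − M²)/(EG − F²) = -36/(1296*u^4 + 2592*u^2*v^2 + 72*u^2 + 1296*v^4 + 72*v^2 + 1). At (u, v) = (9/2, -5): K = -9/664225.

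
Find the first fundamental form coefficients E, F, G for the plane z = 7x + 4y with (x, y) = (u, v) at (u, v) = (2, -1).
E = 50;  F = 28;  G = 17

Partials: r_u = (1, 0, 7), r_v = (0, 1, 4). As functions of (u, v):
  E = r_u · r_u = 50,
  F = r_u · r_v = 28,
  G = r_v · r_v = 17.
Evaluating at (u, v) = (2, -1): E = 50, F = 28, G = 17.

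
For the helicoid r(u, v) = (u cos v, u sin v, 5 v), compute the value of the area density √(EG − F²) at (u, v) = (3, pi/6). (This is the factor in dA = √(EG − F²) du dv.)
√(EG − F²)|_{(3, pi/6)} = sqrt(34)

E = 1, F = 0, G = u^2 + 25, so EG − F² = u^2 + 25. Taking the positive square root: √(EG − F²) = sqrt(u^2 + 25). At (u, v) = (3, pi/6): sqrt(34).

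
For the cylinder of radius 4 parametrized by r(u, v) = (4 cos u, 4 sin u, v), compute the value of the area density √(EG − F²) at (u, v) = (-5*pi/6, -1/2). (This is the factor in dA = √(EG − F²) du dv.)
√(EG − F²)|_{(-5*pi/6, -1/2)} = 4

E = 16, F = 0, G = 1, so EG − F² = 16. Taking the positive square root: √(EG − F²) = 4. At (u, v) = (-5*pi/6, -1/2): 4.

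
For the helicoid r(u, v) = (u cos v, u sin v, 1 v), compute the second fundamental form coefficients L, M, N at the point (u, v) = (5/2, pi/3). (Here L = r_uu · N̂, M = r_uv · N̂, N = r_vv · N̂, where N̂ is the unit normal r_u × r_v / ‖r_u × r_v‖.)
L = 0;  M = -2*sqrt(29)/29;  N = 0

Compute the unit normal N̂(u, v) = (sin(v)/sqrt(u^2 + 1), -cos(v)/sqrt(u^2 + 1), u/sqrt(u^2 + 1)), and the second partials r_uu, r_uv, r_vv. Take dot products:
  L(u, v) = r_uu · N̂ = 0,
  M(u, v) = r_uv · N̂ = -1/sqrt(u^2 + 1),
  N(u, v) = r_vv · N̂ = 0.
Evaluating at (u, v) = (5/2, pi/3):
  L = 0, M = -2*sqrt(29)/29, N = 0.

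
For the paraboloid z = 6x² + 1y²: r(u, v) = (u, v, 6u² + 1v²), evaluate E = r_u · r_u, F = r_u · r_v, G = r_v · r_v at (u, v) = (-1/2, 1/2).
E = 37;  F = -6;  G = 2

Partials: r_u = (1, 0, 12*u), r_v = (0, 1, 2*v). As functions of (u, v):
  E = r_u · r_u = 144*u^2 + 1,
  F = r_u · r_v = 24*u*v,
  G = r_v · r_v = 4*v^2 + 1.
Evaluating at (u, v) = (-1/2, 1/2): E = 37, F = -6, G = 2.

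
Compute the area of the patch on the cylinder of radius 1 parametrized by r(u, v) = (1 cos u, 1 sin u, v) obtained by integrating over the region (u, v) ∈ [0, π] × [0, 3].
Area = 3*pi

Area = ∫∫ √(EG − F²) du dv with √(EG − F²) = 1. Integrating over [0, π] × [0, 3] gives 3*pi.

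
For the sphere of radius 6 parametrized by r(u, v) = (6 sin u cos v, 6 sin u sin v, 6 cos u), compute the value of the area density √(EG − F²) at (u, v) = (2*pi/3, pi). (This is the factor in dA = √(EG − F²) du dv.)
√(EG − F²)|_{(2*pi/3, pi)} = 18*sqrt(3)

E = 36, F = 0, G = 36*sin(u)^2, so EG − F² = 1296*sin(u)^2. Taking the positive square root: √(EG − F²) = 36*Abs(sin(u)). At (u, v) = (2*pi/3, pi): 18*sqrt(3).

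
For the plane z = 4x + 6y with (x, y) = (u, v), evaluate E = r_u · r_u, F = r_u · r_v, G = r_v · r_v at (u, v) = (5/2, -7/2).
E = 17;  F = 24;  G = 37

Partials: r_u = (1, 0, 4), r_v = (0, 1, 6). As functions of (u, v):
  E = r_u · r_u = 17,
  F = r_u · r_v = 24,
  G = r_v · r_v = 37.
Evaluating at (u, v) = (5/2, -7/2): E = 17, F = 24, G = 37.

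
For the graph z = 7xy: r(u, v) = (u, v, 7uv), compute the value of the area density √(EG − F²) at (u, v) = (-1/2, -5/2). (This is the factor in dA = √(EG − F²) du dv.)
√(EG − F²)|_{(-1/2, -5/2)} = 3*sqrt(142)/2

E = 49*v^2 + 1, F = 49*u*v, G = 49*u^2 + 1, so EG − F² = 49*u^2 + 49*v^2 + 1. Taking the positive square root: √(EG − F²) = sqrt(49*u^2 + 49*v^2 + 1). At (u, v) = (-1/2, -5/2): 3*sqrt(142)/2.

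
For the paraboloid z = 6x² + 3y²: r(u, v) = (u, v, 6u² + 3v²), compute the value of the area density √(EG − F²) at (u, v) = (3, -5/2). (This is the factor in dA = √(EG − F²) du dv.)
√(EG − F²)|_{(3, -5/2)} = sqrt(1522)

E = 144*u^2 + 1, F = 72*u*v, G = 36*v^2 + 1, so EG − F² = 144*u^2 + 36*v^2 + 1. Taking the positive square root: √(EG − F²) = sqrt(144*u^2 + 36*v^2 + 1). At (u, v) = (3, -5/2): sqrt(1522).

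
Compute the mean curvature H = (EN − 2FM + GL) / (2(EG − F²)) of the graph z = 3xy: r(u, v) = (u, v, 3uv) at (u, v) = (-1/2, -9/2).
H = -243*sqrt(742)/275282

With E = 9*v^2 + 1, F = 9*u*v, G = 9*u^2 + 1, L = 0, M = 3/sqrt(9*u^2 + 9*v^2 + 1), N = 0, assemble
  H = (EN − 2FM + GL) / (2(EG − F²)) = -27*u*v/(9*u^2 + 9*v^2 + 1)^(3/2).
At (u, v) = (-1/2, -9/2): H = -243*sqrt(742)/275282.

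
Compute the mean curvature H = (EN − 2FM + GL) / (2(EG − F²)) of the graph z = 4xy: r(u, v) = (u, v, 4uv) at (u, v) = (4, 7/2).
H = -896*sqrt(453)/205209

With E = 16*v^2 + 1, F = 16*u*v, G = 16*u^2 + 1, L = 0, M = 4/sqrt(16*u^2 + 16*v^2 + 1), N = 0, assemble
  H = (EN − 2FM + GL) / (2(EG − F²)) = -64*u*v/(16*u^2 + 16*v^2 + 1)^(3/2).
At (u, v) = (4, 7/2): H = -896*sqrt(453)/205209.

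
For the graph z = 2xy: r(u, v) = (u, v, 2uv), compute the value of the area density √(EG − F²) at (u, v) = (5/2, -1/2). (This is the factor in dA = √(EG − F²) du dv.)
√(EG − F²)|_{(5/2, -1/2)} = 3*sqrt(3)

E = 4*v^2 + 1, F = 4*u*v, G = 4*u^2 + 1, so EG − F² = 4*u^2 + 4*v^2 + 1. Taking the positive square root: √(EG − F²) = sqrt(4*u^2 + 4*v^2 + 1). At (u, v) = (5/2, -1/2): 3*sqrt(3).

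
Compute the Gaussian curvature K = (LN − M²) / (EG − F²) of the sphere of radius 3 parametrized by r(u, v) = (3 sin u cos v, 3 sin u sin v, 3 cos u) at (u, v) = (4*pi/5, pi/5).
K = 1/9

Coefficients of the first fundamental form: E = 9, F = 0, G = 9*sin(u)^2.
Coefficients of the second fundamental form: L = -3*sin(u)/Abs(sin(u)), M = 0, N = -3*sin(u)^3/Abs(sin(u)).
Assemble K = (LN − M²)/(EG − F²) = 1/9. At (u, v) = (4*pi/5, pi/5): K = 1/9.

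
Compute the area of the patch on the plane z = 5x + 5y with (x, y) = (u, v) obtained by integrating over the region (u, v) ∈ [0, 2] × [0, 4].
Area = 8*sqrt(51)

Area = ∫∫ √(EG − F²) du dv with √(EG − F²) = sqrt(51). Integrating over [0, 2] × [0, 4] gives 8*sqrt(51).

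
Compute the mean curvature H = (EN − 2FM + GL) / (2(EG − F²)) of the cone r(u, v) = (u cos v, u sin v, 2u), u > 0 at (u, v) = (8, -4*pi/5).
H = sqrt(5)/40

With E = 5, F = 0, G = u^2, L = 0, M = 0, N = 2*sqrt(5)*u^2/(5*Abs(u)), assemble
  H = (EN − 2FM + GL) / (2(EG − F²)) = sqrt(5)/(5*Abs(u)).
At (u, v) = (8, -4*pi/5): H = sqrt(5)/40.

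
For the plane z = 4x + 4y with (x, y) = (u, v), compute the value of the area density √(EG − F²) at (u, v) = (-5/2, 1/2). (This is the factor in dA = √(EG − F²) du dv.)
√(EG − F²)|_{(-5/2, 1/2)} = sqrt(33)

E = 17, F = 16, G = 17, so EG − F² = 33. Taking the positive square root: √(EG − F²) = sqrt(33). At (u, v) = (-5/2, 1/2): sqrt(33).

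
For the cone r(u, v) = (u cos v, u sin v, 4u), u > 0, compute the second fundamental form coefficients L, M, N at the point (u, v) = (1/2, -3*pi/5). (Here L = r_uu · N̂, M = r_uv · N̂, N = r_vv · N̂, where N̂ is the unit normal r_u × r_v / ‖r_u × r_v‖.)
L = 0;  M = 0;  N = 2*sqrt(17)/17

Compute the unit normal N̂(u, v) = (-4*sqrt(17)*u*cos(v)/(17*Abs(u)), -4*sqrt(17)*u*sin(v)/(17*Abs(u)), sqrt(17)*u/(17*Abs(u))), and the second partials r_uu, r_uv, r_vv. Take dot products:
  L(u, v) = r_uu · N̂ = 0,
  M(u, v) = r_uv · N̂ = 0,
  N(u, v) = r_vv · N̂ = 4*sqrt(17)*u^2/(17*Abs(u)).
Evaluating at (u, v) = (1/2, -3*pi/5):
  L = 0, M = 0, N = 2*sqrt(17)/17.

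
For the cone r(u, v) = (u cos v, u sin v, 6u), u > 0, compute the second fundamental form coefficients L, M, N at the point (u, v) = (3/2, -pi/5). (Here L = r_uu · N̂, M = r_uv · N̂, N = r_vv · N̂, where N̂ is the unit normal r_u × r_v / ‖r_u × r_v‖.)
L = 0;  M = 0;  N = 9*sqrt(37)/37

Compute the unit normal N̂(u, v) = (-6*sqrt(37)*u*cos(v)/(37*Abs(u)), -6*sqrt(37)*u*sin(v)/(37*Abs(u)), sqrt(37)*u/(37*Abs(u))), and the second partials r_uu, r_uv, r_vv. Take dot products:
  L(u, v) = r_uu · N̂ = 0,
  M(u, v) = r_uv · N̂ = 0,
  N(u, v) = r_vv · N̂ = 6*sqrt(37)*u^2/(37*Abs(u)).
Evaluating at (u, v) = (3/2, -pi/5):
  L = 0, M = 0, N = 9*sqrt(37)/37.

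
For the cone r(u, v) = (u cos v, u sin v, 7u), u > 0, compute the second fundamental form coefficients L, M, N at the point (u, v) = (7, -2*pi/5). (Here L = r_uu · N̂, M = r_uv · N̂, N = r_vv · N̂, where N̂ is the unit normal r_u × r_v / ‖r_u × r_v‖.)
L = 0;  M = 0;  N = 49*sqrt(2)/10

Compute the unit normal N̂(u, v) = (-7*sqrt(2)*u*cos(v)/(10*Abs(u)), -7*sqrt(2)*u*sin(v)/(10*Abs(u)), sqrt(2)*u/(10*Abs(u))), and the second partials r_uu, r_uv, r_vv. Take dot products:
  L(u, v) = r_uu · N̂ = 0,
  M(u, v) = r_uv · N̂ = 0,
  N(u, v) = r_vv · N̂ = 7*sqrt(2)*u^2/(10*Abs(u)).
Evaluating at (u, v) = (7, -2*pi/5):
  L = 0, M = 0, N = 49*sqrt(2)/10.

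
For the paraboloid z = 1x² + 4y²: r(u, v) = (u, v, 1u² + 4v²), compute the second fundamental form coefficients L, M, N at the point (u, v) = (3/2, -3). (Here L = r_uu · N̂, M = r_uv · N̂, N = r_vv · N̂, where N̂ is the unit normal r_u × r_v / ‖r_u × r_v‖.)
L = sqrt(586)/293;  M = 0;  N = 4*sqrt(586)/293

Compute the unit normal N̂(u, v) = (-2*u/sqrt(4*u^2 + 64*v^2 + 1), -8*v/sqrt(4*u^2 + 64*v^2 + 1), 1/sqrt(4*u^2 + 64*v^2 + 1)), and the second partials r_uu, r_uv, r_vv. Take dot products:
  L(u, v) = r_uu · N̂ = 2/sqrt(4*u^2 + 64*v^2 + 1),
  M(u, v) = r_uv · N̂ = 0,
  N(u, v) = r_vv · N̂ = 8/sqrt(4*u^2 + 64*v^2 + 1).
Evaluating at (u, v) = (3/2, -3):
  L = sqrt(586)/293, M = 0, N = 4*sqrt(586)/293.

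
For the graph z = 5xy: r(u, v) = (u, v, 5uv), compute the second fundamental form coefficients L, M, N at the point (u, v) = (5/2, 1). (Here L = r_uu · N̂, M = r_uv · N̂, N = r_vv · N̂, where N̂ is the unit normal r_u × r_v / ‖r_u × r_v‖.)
L = 0;  M = 10/27;  N = 0

Compute the unit normal N̂(u, v) = (-5*v/sqrt(25*u^2 + 25*v^2 + 1), -5*u/sqrt(25*u^2 + 25*v^2 + 1), 1/sqrt(25*u^2 + 25*v^2 + 1)), and the second partials r_uu, r_uv, r_vv. Take dot products:
  L(u, v) = r_uu · N̂ = 0,
  M(u, v) = r_uv · N̂ = 5/sqrt(25*u^2 + 25*v^2 + 1),
  N(u, v) = r_vv · N̂ = 0.
Evaluating at (u, v) = (5/2, 1):
  L = 0, M = 10/27, N = 0.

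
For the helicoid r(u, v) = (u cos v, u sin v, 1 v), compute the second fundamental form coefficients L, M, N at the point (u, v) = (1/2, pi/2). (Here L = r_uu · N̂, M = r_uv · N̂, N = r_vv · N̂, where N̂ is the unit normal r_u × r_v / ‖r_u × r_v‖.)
L = 0;  M = -2*sqrt(5)/5;  N = 0

Compute the unit normal N̂(u, v) = (sin(v)/sqrt(u^2 + 1), -cos(v)/sqrt(u^2 + 1), u/sqrt(u^2 + 1)), and the second partials r_uu, r_uv, r_vv. Take dot products:
  L(u, v) = r_uu · N̂ = 0,
  M(u, v) = r_uv · N̂ = -1/sqrt(u^2 + 1),
  N(u, v) = r_vv · N̂ = 0.
Evaluating at (u, v) = (1/2, pi/2):
  L = 0, M = -2*sqrt(5)/5, N = 0.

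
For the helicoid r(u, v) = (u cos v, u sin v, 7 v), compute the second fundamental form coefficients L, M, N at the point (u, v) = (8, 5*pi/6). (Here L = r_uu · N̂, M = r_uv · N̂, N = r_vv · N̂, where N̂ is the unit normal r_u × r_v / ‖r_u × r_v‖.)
L = 0;  M = -7*sqrt(113)/113;  N = 0

Compute the unit normal N̂(u, v) = (7*sin(v)/sqrt(u^2 + 49), -7*cos(v)/sqrt(u^2 + 49), u/sqrt(u^2 + 49)), and the second partials r_uu, r_uv, r_vv. Take dot products:
  L(u, v) = r_uu · N̂ = 0,
  M(u, v) = r_uv · N̂ = -7/sqrt(u^2 + 49),
  N(u, v) = r_vv · N̂ = 0.
Evaluating at (u, v) = (8, 5*pi/6):
  L = 0, M = -7*sqrt(113)/113, N = 0.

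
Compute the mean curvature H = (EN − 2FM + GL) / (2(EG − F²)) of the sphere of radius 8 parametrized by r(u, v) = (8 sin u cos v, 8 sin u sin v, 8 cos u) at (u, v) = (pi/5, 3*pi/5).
H = -1/8

With E = 64, F = 0, G = 64*sin(u)^2, L = -8*sin(u)/Abs(sin(u)), M = 0, N = -8*sin(u)^3/Abs(sin(u)), assemble
  H = (EN − 2FM + GL) / (2(EG − F²)) = -sin(u)/(8*Abs(sin(u))).
At (u, v) = (pi/5, 3*pi/5): H = -1/8.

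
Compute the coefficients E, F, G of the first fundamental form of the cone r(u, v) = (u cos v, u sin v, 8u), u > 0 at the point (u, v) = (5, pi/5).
E = 65;  F = 0;  G = 25

Partials: r_u = (cos(v), sin(v), 8), r_v = (-u*sin(v), u*cos(v), 0). As functions of (u, v):
  E = r_u · r_u = 65,
  F = r_u · r_v = 0,
  G = r_v · r_v = u^2.
Evaluating at (u, v) = (5, pi/5): E = 65, F = 0, G = 25.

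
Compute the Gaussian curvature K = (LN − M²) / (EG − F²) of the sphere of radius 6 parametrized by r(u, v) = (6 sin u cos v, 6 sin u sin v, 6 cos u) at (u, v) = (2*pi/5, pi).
K = 1/36

Coefficients of the first fundamental form: E = 36, F = 0, G = 36*sin(u)^2.
Coefficients of the second fundamental form: L = -6*sin(u)/Abs(sin(u)), M = 0, N = -6*sin(u)^3/Abs(sin(u)).
Assemble K = (LN − M²)/(EG − F²) = 1/36. At (u, v) = (2*pi/5, pi): K = 1/36.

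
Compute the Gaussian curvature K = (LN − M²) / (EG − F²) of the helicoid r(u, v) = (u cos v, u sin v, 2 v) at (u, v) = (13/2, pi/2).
K = -64/34225

Coefficients of the first fundamental form: E = 1, F = 0, G = u^2 + 4.
Coefficients of the second fundamental form: L = 0, M = -2/sqrt(u^2 + 4), N = 0.
Assemble K = (LN − M²)/(EG − F²) = -4/(u^2 + 4)^2. At (u, v) = (13/2, pi/2): K = -64/34225.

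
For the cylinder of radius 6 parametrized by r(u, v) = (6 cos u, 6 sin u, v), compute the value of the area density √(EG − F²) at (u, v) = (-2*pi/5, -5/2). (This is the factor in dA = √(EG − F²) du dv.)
√(EG − F²)|_{(-2*pi/5, -5/2)} = 6

E = 36, F = 0, G = 1, so EG − F² = 36. Taking the positive square root: √(EG − F²) = 6. At (u, v) = (-2*pi/5, -5/2): 6.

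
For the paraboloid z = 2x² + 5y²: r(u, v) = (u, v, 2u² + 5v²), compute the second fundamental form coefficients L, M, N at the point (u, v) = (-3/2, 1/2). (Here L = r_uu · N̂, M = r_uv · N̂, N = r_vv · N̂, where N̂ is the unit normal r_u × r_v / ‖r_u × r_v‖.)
L = 2*sqrt(62)/31;  M = 0;  N = 5*sqrt(62)/31

Compute the unit normal N̂(u, v) = (-4*u/sqrt(16*u^2 + 100*v^2 + 1), -10*v/sqrt(16*u^2 + 100*v^2 + 1), 1/sqrt(16*u^2 + 100*v^2 + 1)), and the second partials r_uu, r_uv, r_vv. Take dot products:
  L(u, v) = r_uu · N̂ = 4/sqrt(16*u^2 + 100*v^2 + 1),
  M(u, v) = r_uv · N̂ = 0,
  N(u, v) = r_vv · N̂ = 10/sqrt(16*u^2 + 100*v^2 + 1).
Evaluating at (u, v) = (-3/2, 1/2):
  L = 2*sqrt(62)/31, M = 0, N = 5*sqrt(62)/31.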